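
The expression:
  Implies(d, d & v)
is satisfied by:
  {v: True, d: False}
  {d: False, v: False}
  {d: True, v: True}


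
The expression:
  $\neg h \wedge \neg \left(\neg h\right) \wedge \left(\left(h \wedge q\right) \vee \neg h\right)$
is never true.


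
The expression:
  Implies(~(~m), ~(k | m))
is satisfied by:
  {m: False}


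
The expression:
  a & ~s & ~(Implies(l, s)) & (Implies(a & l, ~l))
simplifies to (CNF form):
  False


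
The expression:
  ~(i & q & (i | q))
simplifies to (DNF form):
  ~i | ~q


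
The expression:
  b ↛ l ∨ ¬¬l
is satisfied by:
  {b: True, l: True}
  {b: True, l: False}
  {l: True, b: False}


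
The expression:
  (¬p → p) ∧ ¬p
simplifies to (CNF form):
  False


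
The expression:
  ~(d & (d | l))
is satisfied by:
  {d: False}


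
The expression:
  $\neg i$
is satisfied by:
  {i: False}


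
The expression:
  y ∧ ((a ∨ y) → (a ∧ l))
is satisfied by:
  {a: True, y: True, l: True}


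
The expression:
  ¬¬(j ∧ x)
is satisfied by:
  {j: True, x: True}


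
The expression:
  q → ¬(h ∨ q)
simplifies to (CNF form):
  ¬q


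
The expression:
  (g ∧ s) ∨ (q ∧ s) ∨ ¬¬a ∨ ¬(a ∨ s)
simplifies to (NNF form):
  a ∨ g ∨ q ∨ ¬s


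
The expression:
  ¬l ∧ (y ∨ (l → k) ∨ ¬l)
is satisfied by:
  {l: False}


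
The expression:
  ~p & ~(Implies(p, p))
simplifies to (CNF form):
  False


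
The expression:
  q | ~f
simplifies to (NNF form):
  q | ~f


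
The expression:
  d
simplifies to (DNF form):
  d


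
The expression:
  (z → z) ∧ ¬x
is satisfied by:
  {x: False}


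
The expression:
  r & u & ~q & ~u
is never true.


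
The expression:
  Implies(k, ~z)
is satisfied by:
  {k: False, z: False}
  {z: True, k: False}
  {k: True, z: False}


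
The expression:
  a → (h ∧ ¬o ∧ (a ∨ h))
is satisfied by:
  {h: True, a: False, o: False}
  {h: False, a: False, o: False}
  {o: True, h: True, a: False}
  {o: True, h: False, a: False}
  {a: True, h: True, o: False}


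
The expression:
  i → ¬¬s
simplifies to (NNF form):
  s ∨ ¬i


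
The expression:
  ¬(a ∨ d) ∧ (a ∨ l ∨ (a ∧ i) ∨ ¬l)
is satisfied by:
  {d: False, a: False}


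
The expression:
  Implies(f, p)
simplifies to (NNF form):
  p | ~f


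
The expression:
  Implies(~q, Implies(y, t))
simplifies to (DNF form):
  q | t | ~y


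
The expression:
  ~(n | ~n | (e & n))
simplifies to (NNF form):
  False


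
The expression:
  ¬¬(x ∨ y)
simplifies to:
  x ∨ y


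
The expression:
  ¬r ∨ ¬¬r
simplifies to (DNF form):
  True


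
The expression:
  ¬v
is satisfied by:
  {v: False}


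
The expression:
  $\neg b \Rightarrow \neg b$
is always true.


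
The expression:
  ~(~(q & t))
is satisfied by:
  {t: True, q: True}


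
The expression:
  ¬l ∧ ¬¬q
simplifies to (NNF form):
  q ∧ ¬l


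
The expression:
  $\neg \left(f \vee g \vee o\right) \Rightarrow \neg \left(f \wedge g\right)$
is always true.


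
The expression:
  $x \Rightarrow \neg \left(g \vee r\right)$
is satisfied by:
  {g: False, x: False, r: False}
  {r: True, g: False, x: False}
  {g: True, r: False, x: False}
  {r: True, g: True, x: False}
  {x: True, r: False, g: False}


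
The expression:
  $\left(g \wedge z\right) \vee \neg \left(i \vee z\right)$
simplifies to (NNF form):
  $\left(g \wedge z\right) \vee \left(\neg i \wedge \neg z\right)$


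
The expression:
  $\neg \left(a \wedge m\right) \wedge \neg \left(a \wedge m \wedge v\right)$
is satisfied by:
  {m: False, a: False}
  {a: True, m: False}
  {m: True, a: False}


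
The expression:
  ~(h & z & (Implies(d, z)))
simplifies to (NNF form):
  ~h | ~z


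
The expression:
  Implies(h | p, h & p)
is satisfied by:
  {h: False, p: False}
  {p: True, h: True}


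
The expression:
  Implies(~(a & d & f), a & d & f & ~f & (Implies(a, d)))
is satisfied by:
  {a: True, d: True, f: True}


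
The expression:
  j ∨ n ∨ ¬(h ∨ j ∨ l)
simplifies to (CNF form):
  (j ∨ n ∨ ¬h) ∧ (j ∨ n ∨ ¬l)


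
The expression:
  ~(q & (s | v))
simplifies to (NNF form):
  ~q | (~s & ~v)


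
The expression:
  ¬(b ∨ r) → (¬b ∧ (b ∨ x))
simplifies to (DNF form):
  b ∨ r ∨ x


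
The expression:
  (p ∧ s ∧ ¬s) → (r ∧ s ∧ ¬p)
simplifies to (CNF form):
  True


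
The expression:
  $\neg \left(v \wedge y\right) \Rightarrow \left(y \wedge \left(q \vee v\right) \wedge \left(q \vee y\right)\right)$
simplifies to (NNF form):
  $y \wedge \left(q \vee v\right)$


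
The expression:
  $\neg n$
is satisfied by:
  {n: False}


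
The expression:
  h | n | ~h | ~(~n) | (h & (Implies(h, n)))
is always true.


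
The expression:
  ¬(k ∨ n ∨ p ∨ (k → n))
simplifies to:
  False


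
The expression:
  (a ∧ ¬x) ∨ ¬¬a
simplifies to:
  a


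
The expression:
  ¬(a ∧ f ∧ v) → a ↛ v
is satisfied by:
  {a: True, f: True, v: False}
  {a: True, f: False, v: False}
  {a: True, v: True, f: True}


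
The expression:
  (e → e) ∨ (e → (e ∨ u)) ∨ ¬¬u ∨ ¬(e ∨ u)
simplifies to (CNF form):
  True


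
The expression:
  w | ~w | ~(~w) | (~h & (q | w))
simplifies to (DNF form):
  True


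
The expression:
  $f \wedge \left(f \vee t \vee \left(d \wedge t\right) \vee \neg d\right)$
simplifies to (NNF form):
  $f$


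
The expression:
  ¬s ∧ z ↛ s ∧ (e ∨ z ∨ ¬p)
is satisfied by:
  {z: True, s: False}


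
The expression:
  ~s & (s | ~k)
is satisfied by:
  {k: False, s: False}


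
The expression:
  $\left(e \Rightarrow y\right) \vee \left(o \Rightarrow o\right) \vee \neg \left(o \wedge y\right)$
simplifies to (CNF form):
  $\text{True}$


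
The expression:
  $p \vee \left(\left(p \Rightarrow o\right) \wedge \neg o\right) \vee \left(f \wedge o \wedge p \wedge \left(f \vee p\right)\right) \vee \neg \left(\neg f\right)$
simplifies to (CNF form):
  $f \vee p \vee \neg o$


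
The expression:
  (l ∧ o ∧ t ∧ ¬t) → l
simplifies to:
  True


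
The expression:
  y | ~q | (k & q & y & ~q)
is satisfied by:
  {y: True, q: False}
  {q: False, y: False}
  {q: True, y: True}


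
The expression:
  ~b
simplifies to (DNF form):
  ~b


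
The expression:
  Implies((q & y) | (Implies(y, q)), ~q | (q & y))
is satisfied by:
  {y: True, q: False}
  {q: False, y: False}
  {q: True, y: True}


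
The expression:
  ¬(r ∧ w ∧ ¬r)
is always true.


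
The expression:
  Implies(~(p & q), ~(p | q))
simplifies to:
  (p & q) | (~p & ~q)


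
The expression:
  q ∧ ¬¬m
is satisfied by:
  {m: True, q: True}


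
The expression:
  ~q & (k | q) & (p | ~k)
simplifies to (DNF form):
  k & p & ~q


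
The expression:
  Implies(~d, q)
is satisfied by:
  {d: True, q: True}
  {d: True, q: False}
  {q: True, d: False}


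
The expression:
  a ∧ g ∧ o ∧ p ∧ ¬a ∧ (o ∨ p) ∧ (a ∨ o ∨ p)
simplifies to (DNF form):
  False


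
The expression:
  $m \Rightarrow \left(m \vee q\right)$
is always true.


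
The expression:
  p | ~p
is always true.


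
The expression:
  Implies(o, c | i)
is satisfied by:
  {i: True, c: True, o: False}
  {i: True, o: False, c: False}
  {c: True, o: False, i: False}
  {c: False, o: False, i: False}
  {i: True, c: True, o: True}
  {i: True, o: True, c: False}
  {c: True, o: True, i: False}


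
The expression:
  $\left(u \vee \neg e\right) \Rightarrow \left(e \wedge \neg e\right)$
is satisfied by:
  {e: True, u: False}


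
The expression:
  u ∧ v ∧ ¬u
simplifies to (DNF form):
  False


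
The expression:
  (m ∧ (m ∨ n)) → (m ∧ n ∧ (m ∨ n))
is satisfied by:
  {n: True, m: False}
  {m: False, n: False}
  {m: True, n: True}


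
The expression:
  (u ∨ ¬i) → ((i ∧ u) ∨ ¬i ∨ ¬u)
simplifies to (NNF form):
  True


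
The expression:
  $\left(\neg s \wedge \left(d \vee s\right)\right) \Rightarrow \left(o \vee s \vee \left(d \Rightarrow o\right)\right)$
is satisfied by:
  {o: True, s: True, d: False}
  {o: True, s: False, d: False}
  {s: True, o: False, d: False}
  {o: False, s: False, d: False}
  {d: True, o: True, s: True}
  {d: True, o: True, s: False}
  {d: True, s: True, o: False}


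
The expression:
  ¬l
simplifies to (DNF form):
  ¬l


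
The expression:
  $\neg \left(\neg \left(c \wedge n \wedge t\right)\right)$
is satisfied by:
  {t: True, c: True, n: True}


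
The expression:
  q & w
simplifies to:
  q & w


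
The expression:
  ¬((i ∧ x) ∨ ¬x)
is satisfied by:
  {x: True, i: False}


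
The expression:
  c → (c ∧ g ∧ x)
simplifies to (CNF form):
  (g ∨ ¬c) ∧ (x ∨ ¬c)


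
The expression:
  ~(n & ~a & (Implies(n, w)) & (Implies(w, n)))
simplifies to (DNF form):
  a | ~n | ~w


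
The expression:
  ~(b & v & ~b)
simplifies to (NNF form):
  True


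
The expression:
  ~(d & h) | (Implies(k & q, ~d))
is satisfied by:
  {h: False, k: False, q: False, d: False}
  {d: True, h: False, k: False, q: False}
  {q: True, h: False, k: False, d: False}
  {d: True, q: True, h: False, k: False}
  {k: True, d: False, h: False, q: False}
  {d: True, k: True, h: False, q: False}
  {q: True, k: True, d: False, h: False}
  {d: True, q: True, k: True, h: False}
  {h: True, q: False, k: False, d: False}
  {d: True, h: True, q: False, k: False}
  {q: True, h: True, d: False, k: False}
  {d: True, q: True, h: True, k: False}
  {k: True, h: True, q: False, d: False}
  {d: True, k: True, h: True, q: False}
  {q: True, k: True, h: True, d: False}


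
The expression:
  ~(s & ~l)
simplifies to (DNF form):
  l | ~s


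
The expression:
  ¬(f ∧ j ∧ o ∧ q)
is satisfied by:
  {o: False, q: False, j: False, f: False}
  {f: True, o: False, q: False, j: False}
  {j: True, o: False, q: False, f: False}
  {f: True, j: True, o: False, q: False}
  {q: True, f: False, o: False, j: False}
  {f: True, q: True, o: False, j: False}
  {j: True, q: True, f: False, o: False}
  {f: True, j: True, q: True, o: False}
  {o: True, j: False, q: False, f: False}
  {f: True, o: True, j: False, q: False}
  {j: True, o: True, f: False, q: False}
  {f: True, j: True, o: True, q: False}
  {q: True, o: True, j: False, f: False}
  {f: True, q: True, o: True, j: False}
  {j: True, q: True, o: True, f: False}


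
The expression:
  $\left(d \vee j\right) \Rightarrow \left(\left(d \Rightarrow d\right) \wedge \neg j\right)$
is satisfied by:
  {j: False}


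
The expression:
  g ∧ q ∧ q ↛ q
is never true.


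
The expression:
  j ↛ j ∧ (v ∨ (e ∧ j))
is never true.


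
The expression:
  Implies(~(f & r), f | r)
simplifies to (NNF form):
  f | r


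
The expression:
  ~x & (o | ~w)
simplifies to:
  ~x & (o | ~w)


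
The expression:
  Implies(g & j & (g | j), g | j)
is always true.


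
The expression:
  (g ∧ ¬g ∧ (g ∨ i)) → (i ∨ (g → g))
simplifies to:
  True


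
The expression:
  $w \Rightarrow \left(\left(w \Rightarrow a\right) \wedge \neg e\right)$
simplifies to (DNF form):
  $\left(a \wedge \neg e\right) \vee \neg w$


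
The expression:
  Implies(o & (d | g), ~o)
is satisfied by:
  {g: False, o: False, d: False}
  {d: True, g: False, o: False}
  {g: True, d: False, o: False}
  {d: True, g: True, o: False}
  {o: True, d: False, g: False}


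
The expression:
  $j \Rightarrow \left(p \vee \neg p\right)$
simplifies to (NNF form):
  $\text{True}$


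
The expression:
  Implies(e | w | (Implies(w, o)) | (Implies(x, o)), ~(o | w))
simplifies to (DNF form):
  ~o & ~w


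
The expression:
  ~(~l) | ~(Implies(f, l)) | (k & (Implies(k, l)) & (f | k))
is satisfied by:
  {l: True, f: True}
  {l: True, f: False}
  {f: True, l: False}


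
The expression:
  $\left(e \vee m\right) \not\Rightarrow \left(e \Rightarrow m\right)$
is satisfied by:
  {e: True, m: False}


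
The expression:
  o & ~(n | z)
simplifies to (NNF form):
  o & ~n & ~z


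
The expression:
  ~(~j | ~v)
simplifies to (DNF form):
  j & v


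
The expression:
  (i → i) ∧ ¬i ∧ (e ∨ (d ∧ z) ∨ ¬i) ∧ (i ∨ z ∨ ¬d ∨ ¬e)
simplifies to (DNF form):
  (z ∧ ¬i) ∨ (¬d ∧ ¬i) ∨ (¬e ∧ ¬i)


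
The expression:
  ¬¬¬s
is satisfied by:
  {s: False}


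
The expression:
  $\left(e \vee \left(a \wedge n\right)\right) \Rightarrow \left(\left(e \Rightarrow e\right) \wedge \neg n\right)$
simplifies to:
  $\left(\neg a \wedge \neg e\right) \vee \neg n$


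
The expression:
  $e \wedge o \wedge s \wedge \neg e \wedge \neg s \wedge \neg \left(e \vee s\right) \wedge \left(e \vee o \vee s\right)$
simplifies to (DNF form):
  $\text{False}$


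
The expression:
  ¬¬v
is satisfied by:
  {v: True}


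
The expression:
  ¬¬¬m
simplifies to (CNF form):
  ¬m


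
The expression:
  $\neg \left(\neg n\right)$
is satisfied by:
  {n: True}


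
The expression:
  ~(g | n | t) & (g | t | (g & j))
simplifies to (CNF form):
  False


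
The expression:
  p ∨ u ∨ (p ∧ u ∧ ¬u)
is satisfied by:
  {u: True, p: True}
  {u: True, p: False}
  {p: True, u: False}


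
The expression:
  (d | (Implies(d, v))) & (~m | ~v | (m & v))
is always true.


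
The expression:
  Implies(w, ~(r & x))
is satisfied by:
  {w: False, x: False, r: False}
  {r: True, w: False, x: False}
  {x: True, w: False, r: False}
  {r: True, x: True, w: False}
  {w: True, r: False, x: False}
  {r: True, w: True, x: False}
  {x: True, w: True, r: False}


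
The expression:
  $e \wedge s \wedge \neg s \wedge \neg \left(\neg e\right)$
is never true.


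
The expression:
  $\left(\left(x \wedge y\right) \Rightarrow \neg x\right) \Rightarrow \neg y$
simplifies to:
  $x \vee \neg y$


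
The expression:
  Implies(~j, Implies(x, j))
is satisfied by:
  {j: True, x: False}
  {x: False, j: False}
  {x: True, j: True}


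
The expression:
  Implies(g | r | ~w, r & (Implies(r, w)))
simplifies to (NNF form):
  w & (r | ~g)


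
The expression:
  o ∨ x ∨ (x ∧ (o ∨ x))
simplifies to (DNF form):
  o ∨ x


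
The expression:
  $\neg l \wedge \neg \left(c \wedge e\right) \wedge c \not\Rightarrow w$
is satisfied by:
  {c: True, e: False, w: False, l: False}


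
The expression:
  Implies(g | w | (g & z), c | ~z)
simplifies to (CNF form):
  (c | ~g | ~z) & (c | ~w | ~z)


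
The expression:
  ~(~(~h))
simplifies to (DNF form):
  ~h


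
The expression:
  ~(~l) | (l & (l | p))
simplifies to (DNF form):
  l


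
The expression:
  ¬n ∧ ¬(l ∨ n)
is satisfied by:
  {n: False, l: False}


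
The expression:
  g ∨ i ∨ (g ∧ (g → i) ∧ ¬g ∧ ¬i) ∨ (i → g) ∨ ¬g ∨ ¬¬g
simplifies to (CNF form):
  True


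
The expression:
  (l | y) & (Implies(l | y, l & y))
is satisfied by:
  {y: True, l: True}


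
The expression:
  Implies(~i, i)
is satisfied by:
  {i: True}


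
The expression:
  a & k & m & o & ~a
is never true.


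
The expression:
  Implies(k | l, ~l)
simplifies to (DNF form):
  ~l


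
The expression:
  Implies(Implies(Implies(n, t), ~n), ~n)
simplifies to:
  t | ~n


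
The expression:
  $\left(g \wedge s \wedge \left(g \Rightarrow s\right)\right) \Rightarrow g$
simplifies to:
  $\text{True}$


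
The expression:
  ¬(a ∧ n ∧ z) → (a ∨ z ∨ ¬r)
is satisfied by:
  {a: True, z: True, r: False}
  {a: True, z: False, r: False}
  {z: True, a: False, r: False}
  {a: False, z: False, r: False}
  {r: True, a: True, z: True}
  {r: True, a: True, z: False}
  {r: True, z: True, a: False}


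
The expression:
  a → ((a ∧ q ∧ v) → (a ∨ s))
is always true.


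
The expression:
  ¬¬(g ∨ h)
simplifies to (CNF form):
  g ∨ h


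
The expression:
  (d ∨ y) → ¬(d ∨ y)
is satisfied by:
  {d: False, y: False}


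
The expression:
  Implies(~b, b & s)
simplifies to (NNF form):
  b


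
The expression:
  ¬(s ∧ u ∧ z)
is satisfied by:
  {s: False, u: False, z: False}
  {z: True, s: False, u: False}
  {u: True, s: False, z: False}
  {z: True, u: True, s: False}
  {s: True, z: False, u: False}
  {z: True, s: True, u: False}
  {u: True, s: True, z: False}


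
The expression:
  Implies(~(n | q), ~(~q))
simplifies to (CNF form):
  n | q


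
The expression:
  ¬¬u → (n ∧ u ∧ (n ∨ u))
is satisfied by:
  {n: True, u: False}
  {u: False, n: False}
  {u: True, n: True}


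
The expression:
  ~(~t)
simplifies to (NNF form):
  t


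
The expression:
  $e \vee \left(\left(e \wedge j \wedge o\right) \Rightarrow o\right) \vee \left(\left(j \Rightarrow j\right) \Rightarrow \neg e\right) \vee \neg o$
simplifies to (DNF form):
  $\text{True}$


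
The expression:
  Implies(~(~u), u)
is always true.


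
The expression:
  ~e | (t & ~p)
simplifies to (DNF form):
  ~e | (t & ~p)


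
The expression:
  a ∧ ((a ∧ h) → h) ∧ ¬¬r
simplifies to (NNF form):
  a ∧ r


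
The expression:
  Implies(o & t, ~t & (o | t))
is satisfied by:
  {o: False, t: False}
  {t: True, o: False}
  {o: True, t: False}


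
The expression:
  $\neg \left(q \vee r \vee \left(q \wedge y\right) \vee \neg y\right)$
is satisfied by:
  {y: True, q: False, r: False}


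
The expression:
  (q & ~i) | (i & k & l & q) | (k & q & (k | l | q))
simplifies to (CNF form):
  q & (k | ~i)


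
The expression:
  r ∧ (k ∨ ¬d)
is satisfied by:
  {r: True, k: True, d: False}
  {r: True, k: False, d: False}
  {r: True, d: True, k: True}


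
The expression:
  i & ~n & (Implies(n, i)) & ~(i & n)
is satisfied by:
  {i: True, n: False}


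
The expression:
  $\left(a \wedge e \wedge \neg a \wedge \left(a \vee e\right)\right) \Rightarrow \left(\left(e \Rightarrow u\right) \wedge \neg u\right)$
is always true.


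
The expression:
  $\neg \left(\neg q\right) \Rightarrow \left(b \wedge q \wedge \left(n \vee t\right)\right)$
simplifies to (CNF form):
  $\left(b \vee \neg q\right) \wedge \left(b \vee n \vee \neg q\right) \wedge \left(b \vee t \vee \neg q\right) \wedge \left(n \vee t \vee \neg q\right)$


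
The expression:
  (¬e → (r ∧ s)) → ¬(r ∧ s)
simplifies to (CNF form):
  ¬r ∨ ¬s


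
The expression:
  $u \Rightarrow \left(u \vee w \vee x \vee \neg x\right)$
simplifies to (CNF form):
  $\text{True}$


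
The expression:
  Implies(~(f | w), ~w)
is always true.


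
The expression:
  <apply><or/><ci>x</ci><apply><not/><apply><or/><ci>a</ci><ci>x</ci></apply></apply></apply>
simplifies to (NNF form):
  <apply><or/><ci>x</ci><apply><not/><ci>a</ci></apply></apply>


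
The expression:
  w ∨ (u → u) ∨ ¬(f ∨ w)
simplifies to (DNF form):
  True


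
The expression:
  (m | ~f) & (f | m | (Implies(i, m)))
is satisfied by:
  {m: True, f: False, i: False}
  {i: True, m: True, f: False}
  {m: True, f: True, i: False}
  {i: True, m: True, f: True}
  {i: False, f: False, m: False}


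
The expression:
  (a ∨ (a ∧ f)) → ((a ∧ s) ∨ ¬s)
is always true.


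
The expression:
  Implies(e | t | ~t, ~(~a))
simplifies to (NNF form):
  a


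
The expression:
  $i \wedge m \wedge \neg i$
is never true.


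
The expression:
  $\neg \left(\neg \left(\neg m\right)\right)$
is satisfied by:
  {m: False}


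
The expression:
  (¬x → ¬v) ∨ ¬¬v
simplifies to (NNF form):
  True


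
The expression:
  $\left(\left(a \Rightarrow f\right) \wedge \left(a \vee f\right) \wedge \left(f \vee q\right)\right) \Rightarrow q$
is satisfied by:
  {q: True, f: False}
  {f: False, q: False}
  {f: True, q: True}


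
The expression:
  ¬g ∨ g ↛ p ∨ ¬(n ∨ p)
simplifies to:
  ¬g ∨ ¬p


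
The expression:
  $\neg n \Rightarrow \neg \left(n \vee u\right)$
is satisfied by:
  {n: True, u: False}
  {u: False, n: False}
  {u: True, n: True}


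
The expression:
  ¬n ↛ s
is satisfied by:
  {s: True, n: False}
  {n: False, s: False}
  {n: True, s: True}


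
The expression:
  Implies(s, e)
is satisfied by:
  {e: True, s: False}
  {s: False, e: False}
  {s: True, e: True}


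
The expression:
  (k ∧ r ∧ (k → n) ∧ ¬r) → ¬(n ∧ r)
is always true.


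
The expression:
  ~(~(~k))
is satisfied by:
  {k: False}


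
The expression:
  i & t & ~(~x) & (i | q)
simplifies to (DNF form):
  i & t & x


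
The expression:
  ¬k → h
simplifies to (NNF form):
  h ∨ k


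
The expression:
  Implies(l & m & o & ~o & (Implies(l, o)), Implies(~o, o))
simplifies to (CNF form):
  True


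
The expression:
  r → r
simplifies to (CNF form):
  True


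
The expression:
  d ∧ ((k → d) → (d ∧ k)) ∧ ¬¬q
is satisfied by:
  {d: True, q: True, k: True}


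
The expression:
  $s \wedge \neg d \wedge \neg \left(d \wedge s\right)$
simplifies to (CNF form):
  $s \wedge \neg d$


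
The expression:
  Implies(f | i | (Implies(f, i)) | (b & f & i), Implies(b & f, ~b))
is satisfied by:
  {b: False, f: False}
  {f: True, b: False}
  {b: True, f: False}


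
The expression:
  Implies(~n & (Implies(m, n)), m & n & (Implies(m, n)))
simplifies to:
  m | n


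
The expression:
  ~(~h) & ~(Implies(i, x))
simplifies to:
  h & i & ~x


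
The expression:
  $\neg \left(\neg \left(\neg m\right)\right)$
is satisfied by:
  {m: False}


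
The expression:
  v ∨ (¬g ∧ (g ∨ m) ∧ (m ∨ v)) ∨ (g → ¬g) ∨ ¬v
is always true.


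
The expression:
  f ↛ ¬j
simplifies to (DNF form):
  f ∧ j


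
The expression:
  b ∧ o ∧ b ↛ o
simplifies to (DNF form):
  False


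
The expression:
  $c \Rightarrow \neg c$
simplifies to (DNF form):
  $\neg c$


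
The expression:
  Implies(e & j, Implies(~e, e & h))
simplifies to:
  True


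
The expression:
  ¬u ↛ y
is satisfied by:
  {u: False, y: False}


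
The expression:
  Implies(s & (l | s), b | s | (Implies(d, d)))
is always true.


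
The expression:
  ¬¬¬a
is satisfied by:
  {a: False}


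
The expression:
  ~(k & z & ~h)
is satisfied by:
  {h: True, k: False, z: False}
  {k: False, z: False, h: False}
  {h: True, z: True, k: False}
  {z: True, k: False, h: False}
  {h: True, k: True, z: False}
  {k: True, h: False, z: False}
  {h: True, z: True, k: True}


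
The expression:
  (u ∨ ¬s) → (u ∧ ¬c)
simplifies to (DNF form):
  (s ∧ ¬u) ∨ (u ∧ ¬c)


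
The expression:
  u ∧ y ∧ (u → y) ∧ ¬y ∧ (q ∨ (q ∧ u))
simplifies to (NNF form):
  False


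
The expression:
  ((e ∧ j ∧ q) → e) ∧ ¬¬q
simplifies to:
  q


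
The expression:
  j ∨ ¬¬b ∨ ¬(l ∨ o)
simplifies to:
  b ∨ j ∨ (¬l ∧ ¬o)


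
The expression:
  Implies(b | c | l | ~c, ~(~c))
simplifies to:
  c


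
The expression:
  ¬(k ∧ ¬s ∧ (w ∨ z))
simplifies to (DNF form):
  s ∨ (¬w ∧ ¬z) ∨ ¬k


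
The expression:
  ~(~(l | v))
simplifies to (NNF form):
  l | v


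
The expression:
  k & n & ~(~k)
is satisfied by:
  {n: True, k: True}


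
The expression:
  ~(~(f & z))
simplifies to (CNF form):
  f & z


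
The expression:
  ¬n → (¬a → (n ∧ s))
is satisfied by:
  {n: True, a: True}
  {n: True, a: False}
  {a: True, n: False}


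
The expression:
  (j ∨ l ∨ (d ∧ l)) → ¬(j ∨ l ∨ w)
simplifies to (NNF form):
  ¬j ∧ ¬l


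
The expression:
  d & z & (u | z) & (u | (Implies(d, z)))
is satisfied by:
  {z: True, d: True}


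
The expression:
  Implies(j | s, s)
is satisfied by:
  {s: True, j: False}
  {j: False, s: False}
  {j: True, s: True}


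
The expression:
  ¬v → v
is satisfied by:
  {v: True}


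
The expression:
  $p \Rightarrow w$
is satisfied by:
  {w: True, p: False}
  {p: False, w: False}
  {p: True, w: True}


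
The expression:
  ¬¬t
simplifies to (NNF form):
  t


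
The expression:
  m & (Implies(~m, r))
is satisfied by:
  {m: True}


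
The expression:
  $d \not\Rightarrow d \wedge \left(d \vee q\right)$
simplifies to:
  $\text{False}$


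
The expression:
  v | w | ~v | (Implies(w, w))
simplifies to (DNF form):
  True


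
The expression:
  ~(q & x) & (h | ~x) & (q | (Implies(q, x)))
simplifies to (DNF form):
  ~x | (h & ~q)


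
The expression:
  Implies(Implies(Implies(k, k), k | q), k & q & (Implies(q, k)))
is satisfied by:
  {k: False, q: False}
  {q: True, k: True}


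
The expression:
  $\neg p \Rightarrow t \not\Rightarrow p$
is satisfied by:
  {t: True, p: True}
  {t: True, p: False}
  {p: True, t: False}


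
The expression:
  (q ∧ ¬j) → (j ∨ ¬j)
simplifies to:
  True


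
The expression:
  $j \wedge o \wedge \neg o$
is never true.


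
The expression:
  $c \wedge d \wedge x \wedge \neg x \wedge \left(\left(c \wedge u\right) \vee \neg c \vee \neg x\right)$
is never true.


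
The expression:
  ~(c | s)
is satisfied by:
  {c: False, s: False}


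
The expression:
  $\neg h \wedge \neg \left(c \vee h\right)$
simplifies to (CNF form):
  $\neg c \wedge \neg h$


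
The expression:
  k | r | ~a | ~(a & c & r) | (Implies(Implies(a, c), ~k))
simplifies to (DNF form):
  True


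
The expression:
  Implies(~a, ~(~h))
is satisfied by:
  {a: True, h: True}
  {a: True, h: False}
  {h: True, a: False}


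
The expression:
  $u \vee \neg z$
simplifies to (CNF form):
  $u \vee \neg z$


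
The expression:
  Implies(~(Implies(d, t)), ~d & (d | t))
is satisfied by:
  {t: True, d: False}
  {d: False, t: False}
  {d: True, t: True}


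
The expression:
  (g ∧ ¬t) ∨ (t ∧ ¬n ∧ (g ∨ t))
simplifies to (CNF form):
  (g ∨ t) ∧ (g ∨ ¬n) ∧ (t ∨ ¬t) ∧ (¬n ∨ ¬t)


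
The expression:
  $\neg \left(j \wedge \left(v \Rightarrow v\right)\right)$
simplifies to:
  $\neg j$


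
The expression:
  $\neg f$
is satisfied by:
  {f: False}


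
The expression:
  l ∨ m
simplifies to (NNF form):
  l ∨ m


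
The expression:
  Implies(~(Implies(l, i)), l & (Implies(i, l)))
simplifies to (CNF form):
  True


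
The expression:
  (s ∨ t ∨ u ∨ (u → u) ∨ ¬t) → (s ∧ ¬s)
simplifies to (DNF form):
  False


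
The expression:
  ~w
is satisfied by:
  {w: False}


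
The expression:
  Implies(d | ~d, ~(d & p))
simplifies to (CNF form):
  ~d | ~p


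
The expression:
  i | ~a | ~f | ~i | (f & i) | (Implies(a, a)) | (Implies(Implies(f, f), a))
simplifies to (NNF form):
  True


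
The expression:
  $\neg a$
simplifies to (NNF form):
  $\neg a$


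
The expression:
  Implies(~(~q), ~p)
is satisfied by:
  {p: False, q: False}
  {q: True, p: False}
  {p: True, q: False}


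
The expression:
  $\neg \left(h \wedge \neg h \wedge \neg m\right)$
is always true.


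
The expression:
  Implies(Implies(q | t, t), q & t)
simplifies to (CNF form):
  q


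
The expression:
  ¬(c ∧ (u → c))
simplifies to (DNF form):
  ¬c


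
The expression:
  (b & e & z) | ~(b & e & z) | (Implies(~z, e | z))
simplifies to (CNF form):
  True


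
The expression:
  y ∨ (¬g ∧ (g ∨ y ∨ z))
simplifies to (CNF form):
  (y ∨ z) ∧ (y ∨ ¬g)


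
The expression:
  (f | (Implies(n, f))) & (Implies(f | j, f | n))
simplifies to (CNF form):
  (f | ~j) & (f | ~n)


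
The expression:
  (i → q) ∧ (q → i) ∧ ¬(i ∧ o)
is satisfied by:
  {o: False, q: False, i: False}
  {o: True, q: False, i: False}
  {i: True, q: True, o: False}


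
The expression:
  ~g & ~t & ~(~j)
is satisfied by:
  {j: True, g: False, t: False}


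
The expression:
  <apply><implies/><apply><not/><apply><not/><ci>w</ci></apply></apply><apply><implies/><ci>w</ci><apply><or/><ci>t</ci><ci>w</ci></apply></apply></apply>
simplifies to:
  <true/>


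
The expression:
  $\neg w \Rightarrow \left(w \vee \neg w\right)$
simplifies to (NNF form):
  $\text{True}$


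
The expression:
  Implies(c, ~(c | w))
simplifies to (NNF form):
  ~c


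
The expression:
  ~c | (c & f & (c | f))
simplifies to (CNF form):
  f | ~c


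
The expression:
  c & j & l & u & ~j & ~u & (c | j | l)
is never true.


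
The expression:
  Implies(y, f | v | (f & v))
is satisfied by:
  {v: True, f: True, y: False}
  {v: True, f: False, y: False}
  {f: True, v: False, y: False}
  {v: False, f: False, y: False}
  {y: True, v: True, f: True}
  {y: True, v: True, f: False}
  {y: True, f: True, v: False}


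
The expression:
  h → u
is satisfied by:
  {u: True, h: False}
  {h: False, u: False}
  {h: True, u: True}


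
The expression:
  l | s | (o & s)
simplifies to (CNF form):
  l | s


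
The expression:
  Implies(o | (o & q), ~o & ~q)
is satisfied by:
  {o: False}


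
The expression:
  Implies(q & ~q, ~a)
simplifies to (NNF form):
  True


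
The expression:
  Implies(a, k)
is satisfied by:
  {k: True, a: False}
  {a: False, k: False}
  {a: True, k: True}


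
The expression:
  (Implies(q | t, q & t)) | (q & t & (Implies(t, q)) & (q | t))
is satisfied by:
  {t: False, q: False}
  {q: True, t: True}


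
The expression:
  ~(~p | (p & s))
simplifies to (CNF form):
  p & ~s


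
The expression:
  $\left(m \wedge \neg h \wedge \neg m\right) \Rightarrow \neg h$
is always true.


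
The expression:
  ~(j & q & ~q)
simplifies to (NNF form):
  True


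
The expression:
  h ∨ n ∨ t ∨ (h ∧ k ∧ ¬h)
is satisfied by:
  {n: True, t: True, h: True}
  {n: True, t: True, h: False}
  {n: True, h: True, t: False}
  {n: True, h: False, t: False}
  {t: True, h: True, n: False}
  {t: True, h: False, n: False}
  {h: True, t: False, n: False}


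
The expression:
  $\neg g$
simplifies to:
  $\neg g$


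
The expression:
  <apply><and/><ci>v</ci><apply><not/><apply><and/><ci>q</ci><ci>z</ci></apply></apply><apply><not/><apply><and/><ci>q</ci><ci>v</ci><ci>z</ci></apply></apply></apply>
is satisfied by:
  {v: True, q: False, z: False}
  {z: True, v: True, q: False}
  {q: True, v: True, z: False}


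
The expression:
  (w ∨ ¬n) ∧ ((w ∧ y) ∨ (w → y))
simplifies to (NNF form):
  (w ∧ y) ∨ (¬n ∧ ¬w)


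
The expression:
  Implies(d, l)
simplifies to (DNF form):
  l | ~d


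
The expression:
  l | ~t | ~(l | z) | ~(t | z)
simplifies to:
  l | ~t | ~z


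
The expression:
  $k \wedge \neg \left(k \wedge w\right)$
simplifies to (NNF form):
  $k \wedge \neg w$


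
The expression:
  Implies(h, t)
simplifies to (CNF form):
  t | ~h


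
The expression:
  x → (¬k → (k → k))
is always true.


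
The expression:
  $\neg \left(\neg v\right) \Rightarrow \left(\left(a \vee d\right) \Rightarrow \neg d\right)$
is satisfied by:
  {v: False, d: False}
  {d: True, v: False}
  {v: True, d: False}


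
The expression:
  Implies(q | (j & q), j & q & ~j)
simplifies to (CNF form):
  ~q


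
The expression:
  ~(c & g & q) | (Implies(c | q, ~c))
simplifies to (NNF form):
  ~c | ~g | ~q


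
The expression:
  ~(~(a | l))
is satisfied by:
  {a: True, l: True}
  {a: True, l: False}
  {l: True, a: False}


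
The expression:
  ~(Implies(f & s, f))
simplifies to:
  False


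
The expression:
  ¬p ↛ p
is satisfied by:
  {p: False}


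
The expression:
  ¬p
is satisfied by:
  {p: False}


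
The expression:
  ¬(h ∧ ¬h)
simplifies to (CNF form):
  True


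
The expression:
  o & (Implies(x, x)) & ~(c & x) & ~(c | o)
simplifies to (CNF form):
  False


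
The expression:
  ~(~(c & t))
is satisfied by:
  {t: True, c: True}


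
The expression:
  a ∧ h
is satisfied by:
  {a: True, h: True}


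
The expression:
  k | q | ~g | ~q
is always true.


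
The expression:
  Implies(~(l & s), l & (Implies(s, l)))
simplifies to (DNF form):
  l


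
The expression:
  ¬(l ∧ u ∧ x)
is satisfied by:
  {l: False, u: False, x: False}
  {x: True, l: False, u: False}
  {u: True, l: False, x: False}
  {x: True, u: True, l: False}
  {l: True, x: False, u: False}
  {x: True, l: True, u: False}
  {u: True, l: True, x: False}


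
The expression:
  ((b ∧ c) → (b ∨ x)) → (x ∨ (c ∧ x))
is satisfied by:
  {x: True}


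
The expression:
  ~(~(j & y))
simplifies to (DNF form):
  j & y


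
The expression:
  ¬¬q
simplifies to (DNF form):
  q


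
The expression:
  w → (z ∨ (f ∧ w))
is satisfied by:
  {z: True, f: True, w: False}
  {z: True, w: False, f: False}
  {f: True, w: False, z: False}
  {f: False, w: False, z: False}
  {z: True, f: True, w: True}
  {z: True, w: True, f: False}
  {f: True, w: True, z: False}


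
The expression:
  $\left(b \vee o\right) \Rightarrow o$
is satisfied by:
  {o: True, b: False}
  {b: False, o: False}
  {b: True, o: True}


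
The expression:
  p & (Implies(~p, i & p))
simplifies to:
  p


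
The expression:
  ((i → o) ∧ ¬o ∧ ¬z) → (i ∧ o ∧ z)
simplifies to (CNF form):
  i ∨ o ∨ z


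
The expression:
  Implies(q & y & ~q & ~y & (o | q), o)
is always true.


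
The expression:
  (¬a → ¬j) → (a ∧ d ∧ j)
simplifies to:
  j ∧ (d ∨ ¬a)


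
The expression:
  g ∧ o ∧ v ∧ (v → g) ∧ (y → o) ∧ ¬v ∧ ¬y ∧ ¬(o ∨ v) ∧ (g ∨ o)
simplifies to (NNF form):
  False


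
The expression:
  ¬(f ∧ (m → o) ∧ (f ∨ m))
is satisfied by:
  {m: True, f: False, o: False}
  {m: False, f: False, o: False}
  {o: True, m: True, f: False}
  {o: True, m: False, f: False}
  {f: True, m: True, o: False}


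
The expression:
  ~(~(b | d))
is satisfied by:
  {b: True, d: True}
  {b: True, d: False}
  {d: True, b: False}


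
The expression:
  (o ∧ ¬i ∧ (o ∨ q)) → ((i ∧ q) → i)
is always true.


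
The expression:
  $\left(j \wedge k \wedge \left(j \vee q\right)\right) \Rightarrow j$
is always true.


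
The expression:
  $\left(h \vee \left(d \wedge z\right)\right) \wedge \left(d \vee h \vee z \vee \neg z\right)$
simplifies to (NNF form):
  $h \vee \left(d \wedge z\right)$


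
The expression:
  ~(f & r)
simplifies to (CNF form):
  ~f | ~r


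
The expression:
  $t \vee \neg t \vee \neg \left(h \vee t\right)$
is always true.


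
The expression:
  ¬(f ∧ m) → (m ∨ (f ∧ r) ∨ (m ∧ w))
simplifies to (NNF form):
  m ∨ (f ∧ r)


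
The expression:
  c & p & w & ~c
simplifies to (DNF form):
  False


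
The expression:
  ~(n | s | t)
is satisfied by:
  {n: False, t: False, s: False}


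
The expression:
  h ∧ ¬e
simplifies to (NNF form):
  h ∧ ¬e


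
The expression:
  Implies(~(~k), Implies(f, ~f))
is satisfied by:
  {k: False, f: False}
  {f: True, k: False}
  {k: True, f: False}


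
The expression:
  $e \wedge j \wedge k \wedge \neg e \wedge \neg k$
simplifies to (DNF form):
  $\text{False}$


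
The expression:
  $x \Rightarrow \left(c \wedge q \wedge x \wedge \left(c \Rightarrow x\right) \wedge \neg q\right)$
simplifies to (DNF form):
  $\neg x$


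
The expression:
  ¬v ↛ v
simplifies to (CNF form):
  True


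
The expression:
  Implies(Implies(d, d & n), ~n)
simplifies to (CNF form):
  ~n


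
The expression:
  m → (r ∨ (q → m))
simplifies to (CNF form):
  True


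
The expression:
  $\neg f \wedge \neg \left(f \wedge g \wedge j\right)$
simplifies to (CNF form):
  $\neg f$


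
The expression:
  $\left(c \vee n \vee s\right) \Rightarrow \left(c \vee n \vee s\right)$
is always true.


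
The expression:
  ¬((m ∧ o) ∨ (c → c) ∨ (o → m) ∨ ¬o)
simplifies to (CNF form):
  False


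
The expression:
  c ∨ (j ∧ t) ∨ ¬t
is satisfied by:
  {c: True, j: True, t: False}
  {c: True, j: False, t: False}
  {j: True, c: False, t: False}
  {c: False, j: False, t: False}
  {c: True, t: True, j: True}
  {c: True, t: True, j: False}
  {t: True, j: True, c: False}


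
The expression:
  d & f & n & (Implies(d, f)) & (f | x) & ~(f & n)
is never true.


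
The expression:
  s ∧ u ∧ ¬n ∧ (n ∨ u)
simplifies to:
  s ∧ u ∧ ¬n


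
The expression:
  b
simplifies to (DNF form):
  b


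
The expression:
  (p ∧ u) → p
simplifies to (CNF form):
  True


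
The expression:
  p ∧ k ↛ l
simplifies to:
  k ∧ p ∧ ¬l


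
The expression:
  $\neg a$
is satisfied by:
  {a: False}


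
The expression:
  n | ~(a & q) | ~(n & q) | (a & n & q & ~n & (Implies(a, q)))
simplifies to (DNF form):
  True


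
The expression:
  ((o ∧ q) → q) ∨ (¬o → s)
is always true.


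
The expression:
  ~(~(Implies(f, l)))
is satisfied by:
  {l: True, f: False}
  {f: False, l: False}
  {f: True, l: True}


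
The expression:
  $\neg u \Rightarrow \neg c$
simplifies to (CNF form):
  $u \vee \neg c$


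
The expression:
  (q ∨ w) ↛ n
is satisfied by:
  {q: True, w: True, n: False}
  {q: True, n: False, w: False}
  {w: True, n: False, q: False}


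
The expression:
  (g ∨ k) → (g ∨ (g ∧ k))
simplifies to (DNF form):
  g ∨ ¬k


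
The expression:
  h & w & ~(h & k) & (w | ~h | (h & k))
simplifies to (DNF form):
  h & w & ~k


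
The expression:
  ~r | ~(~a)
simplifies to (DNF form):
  a | ~r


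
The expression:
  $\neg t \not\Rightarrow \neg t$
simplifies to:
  $\text{False}$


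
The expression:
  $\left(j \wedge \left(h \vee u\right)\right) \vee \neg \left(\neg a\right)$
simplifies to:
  $a \vee \left(h \wedge j\right) \vee \left(j \wedge u\right)$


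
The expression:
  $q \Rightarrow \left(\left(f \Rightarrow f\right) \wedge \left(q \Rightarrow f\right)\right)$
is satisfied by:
  {f: True, q: False}
  {q: False, f: False}
  {q: True, f: True}


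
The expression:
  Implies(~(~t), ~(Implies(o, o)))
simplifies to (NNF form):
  ~t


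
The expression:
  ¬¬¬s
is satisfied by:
  {s: False}


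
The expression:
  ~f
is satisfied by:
  {f: False}


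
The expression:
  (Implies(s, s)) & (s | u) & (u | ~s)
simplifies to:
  u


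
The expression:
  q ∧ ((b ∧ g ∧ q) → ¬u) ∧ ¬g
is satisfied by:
  {q: True, g: False}


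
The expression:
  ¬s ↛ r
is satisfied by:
  {r: False, s: False}


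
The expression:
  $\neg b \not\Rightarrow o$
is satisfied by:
  {o: False, b: False}
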